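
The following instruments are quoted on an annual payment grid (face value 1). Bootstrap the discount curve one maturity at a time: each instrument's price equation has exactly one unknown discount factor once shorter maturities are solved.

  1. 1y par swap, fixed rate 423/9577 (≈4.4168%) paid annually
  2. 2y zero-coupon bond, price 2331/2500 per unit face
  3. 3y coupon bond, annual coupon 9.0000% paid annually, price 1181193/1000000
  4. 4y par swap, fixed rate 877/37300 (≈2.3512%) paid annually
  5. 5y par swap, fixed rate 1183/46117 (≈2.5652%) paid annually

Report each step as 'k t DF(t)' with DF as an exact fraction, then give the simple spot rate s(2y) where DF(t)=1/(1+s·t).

step 1 [1y] swap r/1=423/9577: DF=(1 − 423/9577·(0))/(1+423/9577) = 9577/10000 ≈ 0.957700
step 2 [2y] zero: DF = P = 2331/2500 ≈ 0.932400
step 3 [3y] bond c/1=9/100: DF=(1181193/1000000 − 9/100·(0.957700+0.932400))/(1+9/100) = 2319/2500 ≈ 0.927600
step 4 [4y] swap r/1=877/37300: DF=(1 − 877/37300·(0.957700+0.932400+0.927600))/(1+877/37300) = 9123/10000 ≈ 0.912300
step 5 [5y] swap r/1=1183/46117: DF=(1 − 1183/46117·(0.957700+0.932400+0.927600+0.912300))/(1+1183/46117) = 8817/10000 ≈ 0.881700

1 1 9577/10000
2 2 2331/2500
3 3 2319/2500
4 4 9123/10000
5 5 8817/10000
s(2y) = (1/(2331/2500) − 1)/(2) = 169/4662 ≈ 3.6251%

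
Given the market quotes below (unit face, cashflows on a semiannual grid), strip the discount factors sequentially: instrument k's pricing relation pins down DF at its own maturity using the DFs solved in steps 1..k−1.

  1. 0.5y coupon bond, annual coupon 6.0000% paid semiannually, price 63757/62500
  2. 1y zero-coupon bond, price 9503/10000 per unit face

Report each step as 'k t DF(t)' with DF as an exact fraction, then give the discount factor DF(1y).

1 1/2 619/625
2 1 9503/10000
DF(1y) = 9503/10000 ≈ 0.950300

step 1 [0.5y] bond c/2=3/100: DF=(63757/62500 − 3/100·(0))/(1+3/100) = 619/625 ≈ 0.990400
step 2 [1y] zero: DF = P = 9503/10000 ≈ 0.950300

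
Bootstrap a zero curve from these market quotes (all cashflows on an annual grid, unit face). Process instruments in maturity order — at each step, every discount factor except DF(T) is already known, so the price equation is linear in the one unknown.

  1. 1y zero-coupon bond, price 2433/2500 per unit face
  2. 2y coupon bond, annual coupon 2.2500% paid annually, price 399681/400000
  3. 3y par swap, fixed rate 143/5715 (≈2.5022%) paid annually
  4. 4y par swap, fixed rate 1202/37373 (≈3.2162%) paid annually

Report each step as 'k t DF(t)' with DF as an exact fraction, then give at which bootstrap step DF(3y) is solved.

step 1 [1y] zero: DF = P = 2433/2500 ≈ 0.973200
step 2 [2y] bond c/1=9/400: DF=(399681/400000 − 9/400·(0.973200))/(1+9/400) = 4779/5000 ≈ 0.955800
step 3 [3y] swap r/1=143/5715: DF=(1 − 143/5715·(0.973200+0.955800))/(1+143/5715) = 1857/2000 ≈ 0.928500
step 4 [4y] swap r/1=1202/37373: DF=(1 − 1202/37373·(0.973200+0.955800+0.928500))/(1+1202/37373) = 4399/5000 ≈ 0.879800

1 1 2433/2500
2 2 4779/5000
3 3 1857/2000
4 4 4399/5000
DF(3y) is solved at step 3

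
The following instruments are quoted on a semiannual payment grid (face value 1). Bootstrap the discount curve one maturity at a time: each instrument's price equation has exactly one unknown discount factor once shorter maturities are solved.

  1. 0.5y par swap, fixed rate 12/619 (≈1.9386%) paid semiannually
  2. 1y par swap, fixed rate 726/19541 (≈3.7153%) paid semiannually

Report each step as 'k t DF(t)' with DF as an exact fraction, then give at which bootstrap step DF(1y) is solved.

1 1/2 619/625
2 1 9637/10000
DF(1y) is solved at step 2

step 1 [0.5y] swap r/2=6/619: DF=(1 − 6/619·(0))/(1+6/619) = 619/625 ≈ 0.990400
step 2 [1y] swap r/2=363/19541: DF=(1 − 363/19541·(0.990400))/(1+363/19541) = 9637/10000 ≈ 0.963700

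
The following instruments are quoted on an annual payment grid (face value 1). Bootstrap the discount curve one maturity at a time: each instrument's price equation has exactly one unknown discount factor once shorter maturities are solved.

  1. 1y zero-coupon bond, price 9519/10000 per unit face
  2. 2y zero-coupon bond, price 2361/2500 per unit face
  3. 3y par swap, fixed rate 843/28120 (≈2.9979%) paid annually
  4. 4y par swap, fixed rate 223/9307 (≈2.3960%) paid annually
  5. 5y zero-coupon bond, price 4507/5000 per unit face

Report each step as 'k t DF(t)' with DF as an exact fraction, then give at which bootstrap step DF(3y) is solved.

step 1 [1y] zero: DF = P = 9519/10000 ≈ 0.951900
step 2 [2y] zero: DF = P = 2361/2500 ≈ 0.944400
step 3 [3y] swap r/1=843/28120: DF=(1 − 843/28120·(0.951900+0.944400))/(1+843/28120) = 9157/10000 ≈ 0.915700
step 4 [4y] swap r/1=223/9307: DF=(1 − 223/9307·(0.951900+0.944400+0.915700))/(1+223/9307) = 2277/2500 ≈ 0.910800
step 5 [5y] zero: DF = P = 4507/5000 ≈ 0.901400

1 1 9519/10000
2 2 2361/2500
3 3 9157/10000
4 4 2277/2500
5 5 4507/5000
DF(3y) is solved at step 3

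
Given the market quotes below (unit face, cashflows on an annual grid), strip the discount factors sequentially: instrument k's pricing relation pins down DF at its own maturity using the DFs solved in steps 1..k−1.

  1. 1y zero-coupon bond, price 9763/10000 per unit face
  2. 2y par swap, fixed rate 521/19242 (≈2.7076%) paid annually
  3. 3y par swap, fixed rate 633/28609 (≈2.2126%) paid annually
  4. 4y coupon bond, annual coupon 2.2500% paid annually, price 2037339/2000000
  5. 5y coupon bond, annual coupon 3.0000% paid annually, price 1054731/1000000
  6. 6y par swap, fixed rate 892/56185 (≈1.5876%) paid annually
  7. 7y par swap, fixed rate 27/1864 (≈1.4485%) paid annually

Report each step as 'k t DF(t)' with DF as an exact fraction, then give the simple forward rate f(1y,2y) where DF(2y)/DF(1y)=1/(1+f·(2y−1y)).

1 1 9763/10000
2 2 9479/10000
3 3 9367/10000
4 4 9333/10000
5 5 1827/2000
6 6 2277/2500
7 7 1811/2000
f(1y,2y) = ((9763/10000)/(9479/10000) − 1)/(1) = 284/9479 ≈ 2.9961%

step 1 [1y] zero: DF = P = 9763/10000 ≈ 0.976300
step 2 [2y] swap r/1=521/19242: DF=(1 − 521/19242·(0.976300))/(1+521/19242) = 9479/10000 ≈ 0.947900
step 3 [3y] swap r/1=633/28609: DF=(1 − 633/28609·(0.976300+0.947900))/(1+633/28609) = 9367/10000 ≈ 0.936700
step 4 [4y] bond c/1=9/400: DF=(2037339/2000000 − 9/400·(0.976300+0.947900+0.936700))/(1+9/400) = 9333/10000 ≈ 0.933300
step 5 [5y] bond c/1=3/100: DF=(1054731/1000000 − 3/100·(0.976300+0.947900+0.936700+0.933300))/(1+3/100) = 1827/2000 ≈ 0.913500
step 6 [6y] swap r/1=892/56185: DF=(1 − 892/56185·(0.976300+0.947900+0.936700+0.933300+0.913500))/(1+892/56185) = 2277/2500 ≈ 0.910800
step 7 [7y] swap r/1=27/1864: DF=(1 − 27/1864·(0.976300+0.947900+0.936700+0.933300+0.913500+0.910800))/(1+27/1864) = 1811/2000 ≈ 0.905500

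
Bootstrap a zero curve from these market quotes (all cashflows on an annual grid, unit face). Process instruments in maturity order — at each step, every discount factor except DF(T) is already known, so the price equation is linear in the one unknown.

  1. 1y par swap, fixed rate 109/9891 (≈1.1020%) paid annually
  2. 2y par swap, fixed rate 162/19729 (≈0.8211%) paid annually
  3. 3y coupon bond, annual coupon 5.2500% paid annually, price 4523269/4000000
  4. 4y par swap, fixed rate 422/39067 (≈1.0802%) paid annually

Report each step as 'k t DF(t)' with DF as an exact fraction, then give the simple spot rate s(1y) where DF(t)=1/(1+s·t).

step 1 [1y] swap r/1=109/9891: DF=(1 − 109/9891·(0))/(1+109/9891) = 9891/10000 ≈ 0.989100
step 2 [2y] swap r/1=162/19729: DF=(1 − 162/19729·(0.989100))/(1+162/19729) = 4919/5000 ≈ 0.983800
step 3 [3y] bond c/1=21/400: DF=(4523269/4000000 − 21/400·(0.989100+0.983800))/(1+21/400) = 122/125 ≈ 0.976000
step 4 [4y] swap r/1=422/39067: DF=(1 − 422/39067·(0.989100+0.983800+0.976000))/(1+422/39067) = 4789/5000 ≈ 0.957800

1 1 9891/10000
2 2 4919/5000
3 3 122/125
4 4 4789/5000
s(1y) = (1/(9891/10000) − 1)/(1) = 109/9891 ≈ 1.1020%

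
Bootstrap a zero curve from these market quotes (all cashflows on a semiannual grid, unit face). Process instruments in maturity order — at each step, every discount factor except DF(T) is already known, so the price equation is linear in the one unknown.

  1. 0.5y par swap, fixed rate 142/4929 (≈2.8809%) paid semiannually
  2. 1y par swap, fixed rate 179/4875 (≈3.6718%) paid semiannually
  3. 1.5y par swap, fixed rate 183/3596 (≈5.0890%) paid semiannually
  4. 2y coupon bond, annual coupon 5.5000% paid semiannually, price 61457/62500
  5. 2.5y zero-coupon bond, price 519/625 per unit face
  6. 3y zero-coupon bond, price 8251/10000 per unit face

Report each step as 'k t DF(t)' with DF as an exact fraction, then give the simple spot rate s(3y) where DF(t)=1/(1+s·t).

step 1 [0.5y] swap r/2=71/4929: DF=(1 − 71/4929·(0))/(1+71/4929) = 4929/5000 ≈ 0.985800
step 2 [1y] swap r/2=179/9750: DF=(1 − 179/9750·(0.985800))/(1+179/9750) = 4821/5000 ≈ 0.964200
step 3 [1.5y] swap r/2=183/7192: DF=(1 − 183/7192·(0.985800+0.964200))/(1+183/7192) = 2317/2500 ≈ 0.926800
step 4 [2y] bond c/2=11/400: DF=(61457/62500 − 11/400·(0.985800+0.964200+0.926800))/(1+11/400) = 22/25 ≈ 0.880000
step 5 [2.5y] zero: DF = P = 519/625 ≈ 0.830400
step 6 [3y] zero: DF = P = 8251/10000 ≈ 0.825100

1 1/2 4929/5000
2 1 4821/5000
3 3/2 2317/2500
4 2 22/25
5 5/2 519/625
6 3 8251/10000
s(3y) = (1/(8251/10000) − 1)/(3) = 583/8251 ≈ 7.0658%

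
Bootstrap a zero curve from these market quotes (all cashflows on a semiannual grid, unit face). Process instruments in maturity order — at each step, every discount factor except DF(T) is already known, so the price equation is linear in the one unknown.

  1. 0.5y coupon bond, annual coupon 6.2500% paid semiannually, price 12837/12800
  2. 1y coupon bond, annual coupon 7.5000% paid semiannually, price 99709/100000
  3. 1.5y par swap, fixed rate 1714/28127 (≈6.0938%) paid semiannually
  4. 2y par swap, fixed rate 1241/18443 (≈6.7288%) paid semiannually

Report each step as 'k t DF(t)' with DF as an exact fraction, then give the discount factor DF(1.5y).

1 1/2 389/400
2 1 9259/10000
3 3/2 9143/10000
4 2 8759/10000
DF(1.5y) = 9143/10000 ≈ 0.914300

step 1 [0.5y] bond c/2=1/32: DF=(12837/12800 − 1/32·(0))/(1+1/32) = 389/400 ≈ 0.972500
step 2 [1y] bond c/2=3/80: DF=(99709/100000 − 3/80·(0.972500))/(1+3/80) = 9259/10000 ≈ 0.925900
step 3 [1.5y] swap r/2=857/28127: DF=(1 − 857/28127·(0.972500+0.925900))/(1+857/28127) = 9143/10000 ≈ 0.914300
step 4 [2y] swap r/2=1241/36886: DF=(1 − 1241/36886·(0.972500+0.925900+0.914300))/(1+1241/36886) = 8759/10000 ≈ 0.875900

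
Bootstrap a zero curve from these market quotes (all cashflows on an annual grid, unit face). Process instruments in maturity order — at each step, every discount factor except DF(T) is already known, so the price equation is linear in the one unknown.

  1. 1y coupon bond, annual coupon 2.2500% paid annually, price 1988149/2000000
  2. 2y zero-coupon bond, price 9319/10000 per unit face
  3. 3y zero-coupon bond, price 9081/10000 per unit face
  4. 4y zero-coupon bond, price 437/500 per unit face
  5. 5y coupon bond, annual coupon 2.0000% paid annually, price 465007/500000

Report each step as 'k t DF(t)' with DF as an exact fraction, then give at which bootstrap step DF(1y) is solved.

step 1 [1y] bond c/1=9/400: DF=(1988149/2000000 − 9/400·(0))/(1+9/400) = 4861/5000 ≈ 0.972200
step 2 [2y] zero: DF = P = 9319/10000 ≈ 0.931900
step 3 [3y] zero: DF = P = 9081/10000 ≈ 0.908100
step 4 [4y] zero: DF = P = 437/500 ≈ 0.874000
step 5 [5y] bond c/1=1/50: DF=(465007/500000 − 1/50·(0.972200+0.931900+0.908100+0.874000))/(1+1/50) = 1679/2000 ≈ 0.839500

1 1 4861/5000
2 2 9319/10000
3 3 9081/10000
4 4 437/500
5 5 1679/2000
DF(1y) is solved at step 1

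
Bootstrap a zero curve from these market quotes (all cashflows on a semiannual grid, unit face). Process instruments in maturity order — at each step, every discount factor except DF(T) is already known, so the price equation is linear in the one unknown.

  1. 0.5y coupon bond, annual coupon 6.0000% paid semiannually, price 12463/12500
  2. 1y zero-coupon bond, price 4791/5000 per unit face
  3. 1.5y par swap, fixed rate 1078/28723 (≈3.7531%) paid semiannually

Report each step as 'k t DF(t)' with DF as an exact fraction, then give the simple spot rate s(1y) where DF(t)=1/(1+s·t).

step 1 [0.5y] bond c/2=3/100: DF=(12463/12500 − 3/100·(0))/(1+3/100) = 121/125 ≈ 0.968000
step 2 [1y] zero: DF = P = 4791/5000 ≈ 0.958200
step 3 [1.5y] swap r/2=539/28723: DF=(1 − 539/28723·(0.968000+0.958200))/(1+539/28723) = 9461/10000 ≈ 0.946100

1 1/2 121/125
2 1 4791/5000
3 3/2 9461/10000
s(1y) = (1/(4791/5000) − 1)/(1) = 209/4791 ≈ 4.3623%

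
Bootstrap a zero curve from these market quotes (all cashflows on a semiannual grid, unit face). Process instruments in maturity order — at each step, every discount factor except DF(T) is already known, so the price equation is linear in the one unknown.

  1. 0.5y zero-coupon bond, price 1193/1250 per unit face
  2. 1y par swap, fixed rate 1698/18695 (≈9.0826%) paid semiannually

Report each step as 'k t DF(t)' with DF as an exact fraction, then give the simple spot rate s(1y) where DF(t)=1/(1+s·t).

step 1 [0.5y] zero: DF = P = 1193/1250 ≈ 0.954400
step 2 [1y] swap r/2=849/18695: DF=(1 − 849/18695·(0.954400))/(1+849/18695) = 9151/10000 ≈ 0.915100

1 1/2 1193/1250
2 1 9151/10000
s(1y) = (1/(9151/10000) − 1)/(1) = 849/9151 ≈ 9.2777%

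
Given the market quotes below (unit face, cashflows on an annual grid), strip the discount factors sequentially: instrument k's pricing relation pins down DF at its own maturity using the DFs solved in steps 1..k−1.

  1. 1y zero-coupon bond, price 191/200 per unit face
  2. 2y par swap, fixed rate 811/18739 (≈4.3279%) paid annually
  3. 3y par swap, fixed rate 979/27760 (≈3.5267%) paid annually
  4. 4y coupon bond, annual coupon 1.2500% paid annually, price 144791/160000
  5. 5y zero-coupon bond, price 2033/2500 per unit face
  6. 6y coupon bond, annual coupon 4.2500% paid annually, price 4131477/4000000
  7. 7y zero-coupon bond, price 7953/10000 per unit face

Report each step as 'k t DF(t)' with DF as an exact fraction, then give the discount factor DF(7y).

step 1 [1y] zero: DF = P = 191/200 ≈ 0.955000
step 2 [2y] swap r/1=811/18739: DF=(1 − 811/18739·(0.955000))/(1+811/18739) = 9189/10000 ≈ 0.918900
step 3 [3y] swap r/1=979/27760: DF=(1 − 979/27760·(0.955000+0.918900))/(1+979/27760) = 9021/10000 ≈ 0.902100
step 4 [4y] bond c/1=1/80: DF=(144791/160000 − 1/80·(0.955000+0.918900+0.902100))/(1+1/80) = 1719/2000 ≈ 0.859500
step 5 [5y] zero: DF = P = 2033/2500 ≈ 0.813200
step 6 [6y] bond c/1=17/400: DF=(4131477/4000000 − 17/400·(0.955000+0.918900+0.902100+0.859500+0.813200))/(1+17/400) = 4047/5000 ≈ 0.809400
step 7 [7y] zero: DF = P = 7953/10000 ≈ 0.795300

1 1 191/200
2 2 9189/10000
3 3 9021/10000
4 4 1719/2000
5 5 2033/2500
6 6 4047/5000
7 7 7953/10000
DF(7y) = 7953/10000 ≈ 0.795300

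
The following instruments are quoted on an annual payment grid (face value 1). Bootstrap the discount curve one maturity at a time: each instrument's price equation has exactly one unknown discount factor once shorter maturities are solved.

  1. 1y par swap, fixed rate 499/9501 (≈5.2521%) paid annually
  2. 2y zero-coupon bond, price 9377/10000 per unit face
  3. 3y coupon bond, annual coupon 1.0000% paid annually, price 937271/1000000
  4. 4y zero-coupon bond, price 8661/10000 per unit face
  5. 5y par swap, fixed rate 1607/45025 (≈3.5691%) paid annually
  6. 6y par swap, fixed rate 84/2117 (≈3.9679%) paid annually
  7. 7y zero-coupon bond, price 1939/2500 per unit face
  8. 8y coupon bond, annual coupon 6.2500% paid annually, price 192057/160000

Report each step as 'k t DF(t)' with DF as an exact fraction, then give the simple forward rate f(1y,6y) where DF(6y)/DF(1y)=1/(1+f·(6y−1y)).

step 1 [1y] swap r/1=499/9501: DF=(1 − 499/9501·(0))/(1+499/9501) = 9501/10000 ≈ 0.950100
step 2 [2y] zero: DF = P = 9377/10000 ≈ 0.937700
step 3 [3y] bond c/1=1/100: DF=(937271/1000000 − 1/100·(0.950100+0.937700))/(1+1/100) = 9093/10000 ≈ 0.909300
step 4 [4y] zero: DF = P = 8661/10000 ≈ 0.866100
step 5 [5y] swap r/1=1607/45025: DF=(1 − 1607/45025·(0.950100+0.937700+0.909300+0.866100))/(1+1607/45025) = 8393/10000 ≈ 0.839300
step 6 [6y] swap r/1=84/2117: DF=(1 − 84/2117·(0.950100+0.937700+0.909300+0.866100+0.839300))/(1+84/2117) = 79/100 ≈ 0.790000
step 7 [7y] zero: DF = P = 1939/2500 ≈ 0.775600
step 8 [8y] bond c/1=1/16: DF=(192057/160000 − 1/16·(0.950100+0.937700+0.909300+0.866100+0.839300+0.790000+0.775600))/(1+1/16) = 483/625 ≈ 0.772800

1 1 9501/10000
2 2 9377/10000
3 3 9093/10000
4 4 8661/10000
5 5 8393/10000
6 6 79/100
7 7 1939/2500
8 8 483/625
f(1y,6y) = ((9501/10000)/(79/100) − 1)/(5) = 1601/39500 ≈ 4.0532%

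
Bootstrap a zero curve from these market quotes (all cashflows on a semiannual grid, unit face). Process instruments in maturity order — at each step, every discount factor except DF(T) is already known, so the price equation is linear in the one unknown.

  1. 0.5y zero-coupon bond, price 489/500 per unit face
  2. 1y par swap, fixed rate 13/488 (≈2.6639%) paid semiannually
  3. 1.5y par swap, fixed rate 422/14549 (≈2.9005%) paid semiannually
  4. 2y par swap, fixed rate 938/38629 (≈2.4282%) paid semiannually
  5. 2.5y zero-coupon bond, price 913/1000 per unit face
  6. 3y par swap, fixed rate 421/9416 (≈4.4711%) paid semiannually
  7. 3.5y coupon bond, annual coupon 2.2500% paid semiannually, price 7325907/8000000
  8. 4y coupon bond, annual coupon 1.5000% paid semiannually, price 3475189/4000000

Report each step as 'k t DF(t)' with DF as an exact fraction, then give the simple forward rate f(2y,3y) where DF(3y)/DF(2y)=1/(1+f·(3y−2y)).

1 1/2 489/500
2 1 487/500
3 3/2 4789/5000
4 2 9531/10000
5 5/2 913/1000
6 3 8737/10000
7 7/2 8427/10000
8 4 407/500
f(2y,3y) = ((9531/10000)/(8737/10000) − 1)/(1) = 794/8737 ≈ 9.0878%

step 1 [0.5y] zero: DF = P = 489/500 ≈ 0.978000
step 2 [1y] swap r/2=13/976: DF=(1 − 13/976·(0.978000))/(1+13/976) = 487/500 ≈ 0.974000
step 3 [1.5y] swap r/2=211/14549: DF=(1 − 211/14549·(0.978000+0.974000))/(1+211/14549) = 4789/5000 ≈ 0.957800
step 4 [2y] swap r/2=469/38629: DF=(1 − 469/38629·(0.978000+0.974000+0.957800))/(1+469/38629) = 9531/10000 ≈ 0.953100
step 5 [2.5y] zero: DF = P = 913/1000 ≈ 0.913000
step 6 [3y] swap r/2=421/18832: DF=(1 − 421/18832·(0.978000+0.974000+0.957800+0.953100+0.913000))/(1+421/18832) = 8737/10000 ≈ 0.873700
step 7 [3.5y] bond c/2=9/800: DF=(7325907/8000000 − 9/800·(0.978000+0.974000+0.957800+0.953100+0.913000+0.873700))/(1+9/800) = 8427/10000 ≈ 0.842700
step 8 [4y] bond c/2=3/400: DF=(3475189/4000000 − 3/400·(0.978000+0.974000+0.957800+0.953100+0.913000+0.873700+0.842700))/(1+3/400) = 407/500 ≈ 0.814000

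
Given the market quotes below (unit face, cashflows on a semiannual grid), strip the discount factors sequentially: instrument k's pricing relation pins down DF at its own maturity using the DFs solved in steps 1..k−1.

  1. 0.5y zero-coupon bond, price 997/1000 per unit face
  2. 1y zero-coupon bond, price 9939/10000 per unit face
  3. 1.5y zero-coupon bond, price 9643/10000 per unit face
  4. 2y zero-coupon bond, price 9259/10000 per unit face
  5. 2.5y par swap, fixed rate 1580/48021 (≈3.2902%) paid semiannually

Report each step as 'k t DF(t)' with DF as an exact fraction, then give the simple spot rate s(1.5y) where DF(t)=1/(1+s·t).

step 1 [0.5y] zero: DF = P = 997/1000 ≈ 0.997000
step 2 [1y] zero: DF = P = 9939/10000 ≈ 0.993900
step 3 [1.5y] zero: DF = P = 9643/10000 ≈ 0.964300
step 4 [2y] zero: DF = P = 9259/10000 ≈ 0.925900
step 5 [2.5y] swap r/2=790/48021: DF=(1 − 790/48021·(0.997000+0.993900+0.964300+0.925900))/(1+790/48021) = 921/1000 ≈ 0.921000

1 1/2 997/1000
2 1 9939/10000
3 3/2 9643/10000
4 2 9259/10000
5 5/2 921/1000
s(1.5y) = (1/(9643/10000) − 1)/(3/2) = 238/9643 ≈ 2.4681%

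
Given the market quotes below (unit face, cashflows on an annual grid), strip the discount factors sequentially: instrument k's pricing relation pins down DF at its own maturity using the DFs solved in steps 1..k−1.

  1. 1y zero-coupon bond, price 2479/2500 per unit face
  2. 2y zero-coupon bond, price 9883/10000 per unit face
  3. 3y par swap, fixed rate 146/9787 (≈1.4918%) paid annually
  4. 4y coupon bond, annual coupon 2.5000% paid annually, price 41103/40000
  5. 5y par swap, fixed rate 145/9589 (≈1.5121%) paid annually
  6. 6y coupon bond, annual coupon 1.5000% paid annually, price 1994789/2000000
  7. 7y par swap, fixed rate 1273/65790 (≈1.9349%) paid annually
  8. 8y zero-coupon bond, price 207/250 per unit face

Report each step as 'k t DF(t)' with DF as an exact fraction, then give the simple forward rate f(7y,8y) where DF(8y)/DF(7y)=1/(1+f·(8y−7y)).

step 1 [1y] zero: DF = P = 2479/2500 ≈ 0.991600
step 2 [2y] zero: DF = P = 9883/10000 ≈ 0.988300
step 3 [3y] swap r/1=146/9787: DF=(1 − 146/9787·(0.991600+0.988300))/(1+146/9787) = 4781/5000 ≈ 0.956200
step 4 [4y] bond c/1=1/40: DF=(41103/40000 − 1/40·(0.991600+0.988300+0.956200))/(1+1/40) = 9309/10000 ≈ 0.930900
step 5 [5y] swap r/1=145/9589: DF=(1 − 145/9589·(0.991600+0.988300+0.956200+0.930900))/(1+145/9589) = 371/400 ≈ 0.927500
step 6 [6y] bond c/1=3/200: DF=(1994789/2000000 − 3/200·(0.991600+0.988300+0.956200+0.930900+0.927500))/(1+3/200) = 4559/5000 ≈ 0.911800
step 7 [7y] swap r/1=1273/65790: DF=(1 − 1273/65790·(0.991600+0.988300+0.956200+0.930900+0.927500+0.911800))/(1+1273/65790) = 8727/10000 ≈ 0.872700
step 8 [8y] zero: DF = P = 207/250 ≈ 0.828000

1 1 2479/2500
2 2 9883/10000
3 3 4781/5000
4 4 9309/10000
5 5 371/400
6 6 4559/5000
7 7 8727/10000
8 8 207/250
f(7y,8y) = ((8727/10000)/(207/250) − 1)/(1) = 149/2760 ≈ 5.3986%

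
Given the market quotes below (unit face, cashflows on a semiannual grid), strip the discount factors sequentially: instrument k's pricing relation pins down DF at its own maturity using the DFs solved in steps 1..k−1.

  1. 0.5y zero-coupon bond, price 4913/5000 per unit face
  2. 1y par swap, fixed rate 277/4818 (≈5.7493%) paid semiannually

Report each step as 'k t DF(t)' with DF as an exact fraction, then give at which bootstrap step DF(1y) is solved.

1 1/2 4913/5000
2 1 4723/5000
DF(1y) is solved at step 2

step 1 [0.5y] zero: DF = P = 4913/5000 ≈ 0.982600
step 2 [1y] swap r/2=277/9636: DF=(1 − 277/9636·(0.982600))/(1+277/9636) = 4723/5000 ≈ 0.944600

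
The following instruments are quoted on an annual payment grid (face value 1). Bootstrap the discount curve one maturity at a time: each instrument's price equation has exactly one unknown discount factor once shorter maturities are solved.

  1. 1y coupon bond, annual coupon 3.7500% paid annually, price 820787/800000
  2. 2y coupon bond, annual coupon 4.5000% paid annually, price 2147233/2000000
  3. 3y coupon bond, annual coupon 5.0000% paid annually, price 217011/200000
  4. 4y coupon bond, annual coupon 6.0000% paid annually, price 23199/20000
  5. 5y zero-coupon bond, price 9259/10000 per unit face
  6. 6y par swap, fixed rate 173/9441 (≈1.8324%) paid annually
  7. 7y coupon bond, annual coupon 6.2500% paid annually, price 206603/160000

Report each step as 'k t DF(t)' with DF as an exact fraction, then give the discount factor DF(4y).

step 1 [1y] bond c/1=3/80: DF=(820787/800000 − 3/80·(0))/(1+3/80) = 9889/10000 ≈ 0.988900
step 2 [2y] bond c/1=9/200: DF=(2147233/2000000 − 9/200·(0.988900))/(1+9/200) = 1231/1250 ≈ 0.984800
step 3 [3y] bond c/1=1/20: DF=(217011/200000 − 1/20·(0.988900+0.984800))/(1+1/20) = 4697/5000 ≈ 0.939400
step 4 [4y] bond c/1=3/50: DF=(23199/20000 − 3/50·(0.988900+0.984800+0.939400))/(1+3/50) = 4647/5000 ≈ 0.929400
step 5 [5y] zero: DF = P = 9259/10000 ≈ 0.925900
step 6 [6y] swap r/1=173/9441: DF=(1 − 173/9441·(0.988900+0.984800+0.939400+0.929400+0.925900))/(1+173/9441) = 4481/5000 ≈ 0.896200
step 7 [7y] bond c/1=1/16: DF=(206603/160000 − 1/16·(0.988900+0.984800+0.939400+0.929400+0.925900+0.896200))/(1+1/16) = 8821/10000 ≈ 0.882100

1 1 9889/10000
2 2 1231/1250
3 3 4697/5000
4 4 4647/5000
5 5 9259/10000
6 6 4481/5000
7 7 8821/10000
DF(4y) = 4647/5000 ≈ 0.929400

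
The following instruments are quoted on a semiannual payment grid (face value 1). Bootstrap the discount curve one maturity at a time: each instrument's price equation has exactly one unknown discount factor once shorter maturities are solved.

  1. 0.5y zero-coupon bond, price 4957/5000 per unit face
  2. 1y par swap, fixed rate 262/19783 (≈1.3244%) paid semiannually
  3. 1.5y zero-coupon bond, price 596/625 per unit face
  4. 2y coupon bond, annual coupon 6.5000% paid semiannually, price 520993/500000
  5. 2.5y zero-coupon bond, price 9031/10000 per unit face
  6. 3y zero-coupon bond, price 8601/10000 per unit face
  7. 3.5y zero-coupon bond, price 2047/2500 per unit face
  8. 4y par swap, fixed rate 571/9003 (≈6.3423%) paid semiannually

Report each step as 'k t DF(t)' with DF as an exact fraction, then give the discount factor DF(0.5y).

1 1/2 4957/5000
2 1 9869/10000
3 3/2 596/625
4 2 9169/10000
5 5/2 9031/10000
6 3 8601/10000
7 7/2 2047/2500
8 4 1929/2500
DF(0.5y) = 4957/5000 ≈ 0.991400

step 1 [0.5y] zero: DF = P = 4957/5000 ≈ 0.991400
step 2 [1y] swap r/2=131/19783: DF=(1 − 131/19783·(0.991400))/(1+131/19783) = 9869/10000 ≈ 0.986900
step 3 [1.5y] zero: DF = P = 596/625 ≈ 0.953600
step 4 [2y] bond c/2=13/400: DF=(520993/500000 − 13/400·(0.991400+0.986900+0.953600))/(1+13/400) = 9169/10000 ≈ 0.916900
step 5 [2.5y] zero: DF = P = 9031/10000 ≈ 0.903100
step 6 [3y] zero: DF = P = 8601/10000 ≈ 0.860100
step 7 [3.5y] zero: DF = P = 2047/2500 ≈ 0.818800
step 8 [4y] swap r/2=571/18006: DF=(1 − 571/18006·(0.991400+0.986900+0.953600+0.916900+0.903100+0.860100+0.818800))/(1+571/18006) = 1929/2500 ≈ 0.771600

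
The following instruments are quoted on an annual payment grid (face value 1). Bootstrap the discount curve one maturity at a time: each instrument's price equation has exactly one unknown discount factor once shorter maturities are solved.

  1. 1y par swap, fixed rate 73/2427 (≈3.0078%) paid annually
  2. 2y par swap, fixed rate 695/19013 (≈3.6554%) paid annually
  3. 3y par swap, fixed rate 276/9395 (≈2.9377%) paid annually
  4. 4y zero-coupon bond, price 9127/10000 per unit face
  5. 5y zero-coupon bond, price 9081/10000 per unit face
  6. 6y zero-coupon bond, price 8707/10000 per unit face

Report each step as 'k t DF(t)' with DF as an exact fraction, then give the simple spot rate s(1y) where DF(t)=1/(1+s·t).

1 1 2427/2500
2 2 1861/2000
3 3 2293/2500
4 4 9127/10000
5 5 9081/10000
6 6 8707/10000
s(1y) = (1/(2427/2500) − 1)/(1) = 73/2427 ≈ 3.0078%

step 1 [1y] swap r/1=73/2427: DF=(1 − 73/2427·(0))/(1+73/2427) = 2427/2500 ≈ 0.970800
step 2 [2y] swap r/1=695/19013: DF=(1 − 695/19013·(0.970800))/(1+695/19013) = 1861/2000 ≈ 0.930500
step 3 [3y] swap r/1=276/9395: DF=(1 − 276/9395·(0.970800+0.930500))/(1+276/9395) = 2293/2500 ≈ 0.917200
step 4 [4y] zero: DF = P = 9127/10000 ≈ 0.912700
step 5 [5y] zero: DF = P = 9081/10000 ≈ 0.908100
step 6 [6y] zero: DF = P = 8707/10000 ≈ 0.870700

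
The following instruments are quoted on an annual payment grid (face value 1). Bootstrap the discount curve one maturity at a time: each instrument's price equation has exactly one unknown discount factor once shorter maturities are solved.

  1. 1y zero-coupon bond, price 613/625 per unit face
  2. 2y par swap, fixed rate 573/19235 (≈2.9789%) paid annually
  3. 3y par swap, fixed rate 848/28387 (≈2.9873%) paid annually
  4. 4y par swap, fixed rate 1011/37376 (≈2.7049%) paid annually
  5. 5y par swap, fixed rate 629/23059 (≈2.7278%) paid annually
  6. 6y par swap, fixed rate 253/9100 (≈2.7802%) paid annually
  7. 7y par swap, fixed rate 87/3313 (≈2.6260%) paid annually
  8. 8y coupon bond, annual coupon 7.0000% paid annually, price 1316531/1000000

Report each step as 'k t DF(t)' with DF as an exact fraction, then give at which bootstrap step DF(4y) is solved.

step 1 [1y] zero: DF = P = 613/625 ≈ 0.980800
step 2 [2y] swap r/1=573/19235: DF=(1 − 573/19235·(0.980800))/(1+573/19235) = 9427/10000 ≈ 0.942700
step 3 [3y] swap r/1=848/28387: DF=(1 − 848/28387·(0.980800+0.942700))/(1+848/28387) = 572/625 ≈ 0.915200
step 4 [4y] swap r/1=1011/37376: DF=(1 − 1011/37376·(0.980800+0.942700+0.915200))/(1+1011/37376) = 8989/10000 ≈ 0.898900
step 5 [5y] swap r/1=629/23059: DF=(1 − 629/23059·(0.980800+0.942700+0.915200+0.898900))/(1+629/23059) = 4371/5000 ≈ 0.874200
step 6 [6y] swap r/1=253/9100: DF=(1 − 253/9100·(0.980800+0.942700+0.915200+0.898900+0.874200))/(1+253/9100) = 4241/5000 ≈ 0.848200
step 7 [7y] swap r/1=87/3313: DF=(1 − 87/3313·(0.980800+0.942700+0.915200+0.898900+0.874200+0.848200))/(1+87/3313) = 8347/10000 ≈ 0.834700
step 8 [8y] bond c/1=7/100: DF=(1316531/1000000 − 7/100·(0.980800+0.942700+0.915200+0.898900+0.874200+0.848200+0.834700))/(1+7/100) = 4093/5000 ≈ 0.818600

1 1 613/625
2 2 9427/10000
3 3 572/625
4 4 8989/10000
5 5 4371/5000
6 6 4241/5000
7 7 8347/10000
8 8 4093/5000
DF(4y) is solved at step 4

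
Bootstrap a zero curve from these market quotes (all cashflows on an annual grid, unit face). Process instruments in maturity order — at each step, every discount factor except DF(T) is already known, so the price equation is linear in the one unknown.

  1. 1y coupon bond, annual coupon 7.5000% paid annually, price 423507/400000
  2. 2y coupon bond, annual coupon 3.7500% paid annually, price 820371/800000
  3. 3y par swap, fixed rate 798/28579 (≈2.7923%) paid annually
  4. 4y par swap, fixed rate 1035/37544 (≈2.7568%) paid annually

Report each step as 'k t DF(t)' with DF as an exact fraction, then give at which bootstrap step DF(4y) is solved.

step 1 [1y] bond c/1=3/40: DF=(423507/400000 − 3/40·(0))/(1+3/40) = 9849/10000 ≈ 0.984900
step 2 [2y] bond c/1=3/80: DF=(820371/800000 − 3/80·(0.984900))/(1+3/80) = 1191/1250 ≈ 0.952800
step 3 [3y] swap r/1=798/28579: DF=(1 − 798/28579·(0.984900+0.952800))/(1+798/28579) = 4601/5000 ≈ 0.920200
step 4 [4y] swap r/1=1035/37544: DF=(1 − 1035/37544·(0.984900+0.952800+0.920200))/(1+1035/37544) = 1793/2000 ≈ 0.896500

1 1 9849/10000
2 2 1191/1250
3 3 4601/5000
4 4 1793/2000
DF(4y) is solved at step 4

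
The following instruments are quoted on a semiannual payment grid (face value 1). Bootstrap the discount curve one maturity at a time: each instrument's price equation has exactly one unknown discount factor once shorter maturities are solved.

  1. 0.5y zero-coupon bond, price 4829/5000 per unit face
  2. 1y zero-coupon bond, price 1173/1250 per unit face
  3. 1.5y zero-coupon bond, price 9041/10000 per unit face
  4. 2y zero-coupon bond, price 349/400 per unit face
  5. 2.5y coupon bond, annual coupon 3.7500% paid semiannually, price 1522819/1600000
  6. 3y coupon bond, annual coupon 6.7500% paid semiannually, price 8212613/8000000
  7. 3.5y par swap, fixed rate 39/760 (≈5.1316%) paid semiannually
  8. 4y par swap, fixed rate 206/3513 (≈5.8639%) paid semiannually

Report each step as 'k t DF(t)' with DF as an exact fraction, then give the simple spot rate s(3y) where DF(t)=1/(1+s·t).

step 1 [0.5y] zero: DF = P = 4829/5000 ≈ 0.965800
step 2 [1y] zero: DF = P = 1173/1250 ≈ 0.938400
step 3 [1.5y] zero: DF = P = 9041/10000 ≈ 0.904100
step 4 [2y] zero: DF = P = 349/400 ≈ 0.872500
step 5 [2.5y] bond c/2=3/160: DF=(1522819/1600000 − 3/160·(0.965800+0.938400+0.904100+0.872500))/(1+3/160) = 1733/2000 ≈ 0.866500
step 6 [3y] bond c/2=27/800: DF=(8212613/8000000 − 27/800·(0.965800+0.938400+0.904100+0.872500+0.866500))/(1+27/800) = 4223/5000 ≈ 0.844600
step 7 [3.5y] swap r/2=39/1520: DF=(1 − 39/1520·(0.965800+0.938400+0.904100+0.872500+0.866500+0.844600))/(1+39/1520) = 8401/10000 ≈ 0.840100
step 8 [4y] swap r/2=103/3513: DF=(1 − 103/3513·(0.965800+0.938400+0.904100+0.872500+0.866500+0.844600+0.840100))/(1+103/3513) = 397/500 ≈ 0.794000

1 1/2 4829/5000
2 1 1173/1250
3 3/2 9041/10000
4 2 349/400
5 5/2 1733/2000
6 3 4223/5000
7 7/2 8401/10000
8 4 397/500
s(3y) = (1/(4223/5000) − 1)/(3) = 259/4223 ≈ 6.1331%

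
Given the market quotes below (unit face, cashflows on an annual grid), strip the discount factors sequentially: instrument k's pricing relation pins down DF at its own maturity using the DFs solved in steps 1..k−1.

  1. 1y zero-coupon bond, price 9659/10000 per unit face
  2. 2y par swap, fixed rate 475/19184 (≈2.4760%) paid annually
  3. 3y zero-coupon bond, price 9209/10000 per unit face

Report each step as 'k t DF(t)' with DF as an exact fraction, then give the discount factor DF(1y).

step 1 [1y] zero: DF = P = 9659/10000 ≈ 0.965900
step 2 [2y] swap r/1=475/19184: DF=(1 − 475/19184·(0.965900))/(1+475/19184) = 381/400 ≈ 0.952500
step 3 [3y] zero: DF = P = 9209/10000 ≈ 0.920900

1 1 9659/10000
2 2 381/400
3 3 9209/10000
DF(1y) = 9659/10000 ≈ 0.965900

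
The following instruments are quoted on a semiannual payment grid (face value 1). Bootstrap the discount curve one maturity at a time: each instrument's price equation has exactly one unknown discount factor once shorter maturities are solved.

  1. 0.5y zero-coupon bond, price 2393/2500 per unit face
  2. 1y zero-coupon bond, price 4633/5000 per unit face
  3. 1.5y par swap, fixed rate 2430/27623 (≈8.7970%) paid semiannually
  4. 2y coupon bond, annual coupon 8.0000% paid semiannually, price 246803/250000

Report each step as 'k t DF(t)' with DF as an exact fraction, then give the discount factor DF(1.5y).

step 1 [0.5y] zero: DF = P = 2393/2500 ≈ 0.957200
step 2 [1y] zero: DF = P = 4633/5000 ≈ 0.926600
step 3 [1.5y] swap r/2=1215/27623: DF=(1 − 1215/27623·(0.957200+0.926600))/(1+1215/27623) = 1757/2000 ≈ 0.878500
step 4 [2y] bond c/2=1/25: DF=(246803/250000 − 1/25·(0.957200+0.926600+0.878500))/(1+1/25) = 843/1000 ≈ 0.843000

1 1/2 2393/2500
2 1 4633/5000
3 3/2 1757/2000
4 2 843/1000
DF(1.5y) = 1757/2000 ≈ 0.878500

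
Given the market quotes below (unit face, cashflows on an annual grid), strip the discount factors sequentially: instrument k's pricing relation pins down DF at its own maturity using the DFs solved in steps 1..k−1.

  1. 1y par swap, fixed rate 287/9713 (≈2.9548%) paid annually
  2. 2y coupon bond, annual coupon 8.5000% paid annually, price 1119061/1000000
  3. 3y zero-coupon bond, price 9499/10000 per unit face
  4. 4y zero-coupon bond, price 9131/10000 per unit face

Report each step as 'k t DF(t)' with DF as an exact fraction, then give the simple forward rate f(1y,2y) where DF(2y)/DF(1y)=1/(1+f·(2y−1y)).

1 1 9713/10000
2 2 9553/10000
3 3 9499/10000
4 4 9131/10000
f(1y,2y) = ((9713/10000)/(9553/10000) − 1)/(1) = 160/9553 ≈ 1.6749%

step 1 [1y] swap r/1=287/9713: DF=(1 − 287/9713·(0))/(1+287/9713) = 9713/10000 ≈ 0.971300
step 2 [2y] bond c/1=17/200: DF=(1119061/1000000 − 17/200·(0.971300))/(1+17/200) = 9553/10000 ≈ 0.955300
step 3 [3y] zero: DF = P = 9499/10000 ≈ 0.949900
step 4 [4y] zero: DF = P = 9131/10000 ≈ 0.913100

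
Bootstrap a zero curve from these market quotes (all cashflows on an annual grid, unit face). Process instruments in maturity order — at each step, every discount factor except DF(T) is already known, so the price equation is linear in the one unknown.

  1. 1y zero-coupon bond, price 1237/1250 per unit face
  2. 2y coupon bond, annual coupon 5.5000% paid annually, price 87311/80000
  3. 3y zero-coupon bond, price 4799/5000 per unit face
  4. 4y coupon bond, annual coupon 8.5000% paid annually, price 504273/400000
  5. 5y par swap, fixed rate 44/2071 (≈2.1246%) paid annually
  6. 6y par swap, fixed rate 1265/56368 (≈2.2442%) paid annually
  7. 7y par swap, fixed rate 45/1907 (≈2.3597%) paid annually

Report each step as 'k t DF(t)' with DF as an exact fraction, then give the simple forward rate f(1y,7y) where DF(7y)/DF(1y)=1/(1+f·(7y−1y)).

1 1 1237/1250
2 2 9829/10000
3 3 4799/5000
4 4 4661/5000
5 5 2247/2500
6 6 1747/2000
7 7 847/1000
f(1y,7y) = ((1237/1250)/(847/1000) − 1)/(6) = 713/25410 ≈ 2.8060%

step 1 [1y] zero: DF = P = 1237/1250 ≈ 0.989600
step 2 [2y] bond c/1=11/200: DF=(87311/80000 − 11/200·(0.989600))/(1+11/200) = 9829/10000 ≈ 0.982900
step 3 [3y] zero: DF = P = 4799/5000 ≈ 0.959800
step 4 [4y] bond c/1=17/200: DF=(504273/400000 − 17/200·(0.989600+0.982900+0.959800))/(1+17/200) = 4661/5000 ≈ 0.932200
step 5 [5y] swap r/1=44/2071: DF=(1 − 44/2071·(0.989600+0.982900+0.959800+0.932200))/(1+44/2071) = 2247/2500 ≈ 0.898800
step 6 [6y] swap r/1=1265/56368: DF=(1 − 1265/56368·(0.989600+0.982900+0.959800+0.932200+0.898800))/(1+1265/56368) = 1747/2000 ≈ 0.873500
step 7 [7y] swap r/1=45/1907: DF=(1 − 45/1907·(0.989600+0.982900+0.959800+0.932200+0.898800+0.873500))/(1+45/1907) = 847/1000 ≈ 0.847000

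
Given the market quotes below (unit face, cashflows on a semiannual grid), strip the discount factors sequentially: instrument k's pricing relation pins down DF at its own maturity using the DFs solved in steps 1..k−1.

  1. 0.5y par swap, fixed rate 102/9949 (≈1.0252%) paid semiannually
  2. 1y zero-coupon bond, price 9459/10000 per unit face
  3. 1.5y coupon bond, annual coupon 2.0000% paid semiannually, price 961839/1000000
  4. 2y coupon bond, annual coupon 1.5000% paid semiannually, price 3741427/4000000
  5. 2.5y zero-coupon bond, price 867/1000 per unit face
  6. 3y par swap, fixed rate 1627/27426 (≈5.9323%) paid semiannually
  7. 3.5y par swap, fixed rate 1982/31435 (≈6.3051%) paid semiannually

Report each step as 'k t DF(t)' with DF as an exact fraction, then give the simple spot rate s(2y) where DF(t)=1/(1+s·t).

1 1/2 9949/10000
2 1 9459/10000
3 3/2 9331/10000
4 2 907/1000
5 5/2 867/1000
6 3 8373/10000
7 7/2 4009/5000
s(2y) = (1/(907/1000) − 1)/(2) = 93/1814 ≈ 5.1268%

step 1 [0.5y] swap r/2=51/9949: DF=(1 − 51/9949·(0))/(1+51/9949) = 9949/10000 ≈ 0.994900
step 2 [1y] zero: DF = P = 9459/10000 ≈ 0.945900
step 3 [1.5y] bond c/2=1/100: DF=(961839/1000000 − 1/100·(0.994900+0.945900))/(1+1/100) = 9331/10000 ≈ 0.933100
step 4 [2y] bond c/2=3/400: DF=(3741427/4000000 − 3/400·(0.994900+0.945900+0.933100))/(1+3/400) = 907/1000 ≈ 0.907000
step 5 [2.5y] zero: DF = P = 867/1000 ≈ 0.867000
step 6 [3y] swap r/2=1627/54852: DF=(1 − 1627/54852·(0.994900+0.945900+0.933100+0.907000+0.867000))/(1+1627/54852) = 8373/10000 ≈ 0.837300
step 7 [3.5y] swap r/2=991/31435: DF=(1 − 991/31435·(0.994900+0.945900+0.933100+0.907000+0.867000+0.837300))/(1+991/31435) = 4009/5000 ≈ 0.801800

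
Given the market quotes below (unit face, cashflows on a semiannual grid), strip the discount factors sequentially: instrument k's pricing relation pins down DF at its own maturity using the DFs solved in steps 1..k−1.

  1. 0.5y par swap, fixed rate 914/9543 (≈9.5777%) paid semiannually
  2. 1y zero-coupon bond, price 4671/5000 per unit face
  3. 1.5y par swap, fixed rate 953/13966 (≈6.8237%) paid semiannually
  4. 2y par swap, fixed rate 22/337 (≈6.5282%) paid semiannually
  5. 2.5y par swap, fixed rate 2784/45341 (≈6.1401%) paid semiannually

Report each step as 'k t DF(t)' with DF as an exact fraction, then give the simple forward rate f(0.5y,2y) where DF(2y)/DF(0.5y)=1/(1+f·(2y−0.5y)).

step 1 [0.5y] swap r/2=457/9543: DF=(1 − 457/9543·(0))/(1+457/9543) = 9543/10000 ≈ 0.954300
step 2 [1y] zero: DF = P = 4671/5000 ≈ 0.934200
step 3 [1.5y] swap r/2=953/27932: DF=(1 − 953/27932·(0.954300+0.934200))/(1+953/27932) = 9047/10000 ≈ 0.904700
step 4 [2y] swap r/2=11/337: DF=(1 − 11/337·(0.954300+0.934200+0.904700))/(1+11/337) = 8801/10000 ≈ 0.880100
step 5 [2.5y] swap r/2=1392/45341: DF=(1 − 1392/45341·(0.954300+0.934200+0.904700+0.880100))/(1+1392/45341) = 538/625 ≈ 0.860800

1 1/2 9543/10000
2 1 4671/5000
3 3/2 9047/10000
4 2 8801/10000
5 5/2 538/625
f(0.5y,2y) = ((9543/10000)/(8801/10000) − 1)/(3/2) = 1484/26403 ≈ 5.6206%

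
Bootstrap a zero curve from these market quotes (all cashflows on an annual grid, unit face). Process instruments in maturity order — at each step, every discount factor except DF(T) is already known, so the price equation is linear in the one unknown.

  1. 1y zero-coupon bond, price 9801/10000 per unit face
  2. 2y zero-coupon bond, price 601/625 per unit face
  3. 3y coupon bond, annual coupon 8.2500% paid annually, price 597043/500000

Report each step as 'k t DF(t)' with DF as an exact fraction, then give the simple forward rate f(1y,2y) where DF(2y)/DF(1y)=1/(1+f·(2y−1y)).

step 1 [1y] zero: DF = P = 9801/10000 ≈ 0.980100
step 2 [2y] zero: DF = P = 601/625 ≈ 0.961600
step 3 [3y] bond c/1=33/400: DF=(597043/500000 − 33/400·(0.980100+0.961600))/(1+33/400) = 9551/10000 ≈ 0.955100

1 1 9801/10000
2 2 601/625
3 3 9551/10000
f(1y,2y) = ((9801/10000)/(601/625) − 1)/(1) = 185/9616 ≈ 1.9239%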